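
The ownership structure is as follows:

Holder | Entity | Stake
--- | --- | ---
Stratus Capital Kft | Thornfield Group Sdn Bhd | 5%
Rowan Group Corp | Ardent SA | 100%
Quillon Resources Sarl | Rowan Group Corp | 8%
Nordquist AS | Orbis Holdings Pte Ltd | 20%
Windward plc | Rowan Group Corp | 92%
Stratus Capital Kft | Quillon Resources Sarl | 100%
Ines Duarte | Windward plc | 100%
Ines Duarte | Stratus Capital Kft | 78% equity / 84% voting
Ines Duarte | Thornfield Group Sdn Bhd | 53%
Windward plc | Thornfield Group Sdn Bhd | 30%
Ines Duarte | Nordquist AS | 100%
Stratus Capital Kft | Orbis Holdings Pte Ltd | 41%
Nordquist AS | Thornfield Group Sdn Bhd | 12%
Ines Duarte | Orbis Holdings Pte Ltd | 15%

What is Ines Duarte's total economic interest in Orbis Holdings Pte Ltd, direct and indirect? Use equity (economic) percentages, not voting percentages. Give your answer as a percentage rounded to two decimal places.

66.98%

Ines reaches Orbis along 3 paths.
Direct stake: 15% = 15%.
Via Nordquist: 100% × 20% = 20%.
Via Stratus: 78% × 41% = 31.98%.
Total: 15% + 20% + 31.98% = 66.98%.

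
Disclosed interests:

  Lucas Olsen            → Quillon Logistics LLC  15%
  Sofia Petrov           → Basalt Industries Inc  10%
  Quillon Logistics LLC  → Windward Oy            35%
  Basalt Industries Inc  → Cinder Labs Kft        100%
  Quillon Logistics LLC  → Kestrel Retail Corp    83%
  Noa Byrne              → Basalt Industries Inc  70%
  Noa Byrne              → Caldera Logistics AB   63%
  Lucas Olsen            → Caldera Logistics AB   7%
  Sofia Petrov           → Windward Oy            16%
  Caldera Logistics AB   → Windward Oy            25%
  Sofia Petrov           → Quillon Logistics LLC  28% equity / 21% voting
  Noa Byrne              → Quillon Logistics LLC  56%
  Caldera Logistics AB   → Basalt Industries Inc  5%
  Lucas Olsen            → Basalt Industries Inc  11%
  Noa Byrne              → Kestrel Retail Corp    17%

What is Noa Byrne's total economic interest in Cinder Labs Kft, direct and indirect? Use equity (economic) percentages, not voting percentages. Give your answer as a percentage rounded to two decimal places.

73.15%

Noa reaches Cinder along 2 paths.
Via Basalt: 70% × 100% = 70%.
Via Caldera → Basalt: 63% × 5% × 100% = 3.15%.
Total: 70% + 3.15% = 73.15%.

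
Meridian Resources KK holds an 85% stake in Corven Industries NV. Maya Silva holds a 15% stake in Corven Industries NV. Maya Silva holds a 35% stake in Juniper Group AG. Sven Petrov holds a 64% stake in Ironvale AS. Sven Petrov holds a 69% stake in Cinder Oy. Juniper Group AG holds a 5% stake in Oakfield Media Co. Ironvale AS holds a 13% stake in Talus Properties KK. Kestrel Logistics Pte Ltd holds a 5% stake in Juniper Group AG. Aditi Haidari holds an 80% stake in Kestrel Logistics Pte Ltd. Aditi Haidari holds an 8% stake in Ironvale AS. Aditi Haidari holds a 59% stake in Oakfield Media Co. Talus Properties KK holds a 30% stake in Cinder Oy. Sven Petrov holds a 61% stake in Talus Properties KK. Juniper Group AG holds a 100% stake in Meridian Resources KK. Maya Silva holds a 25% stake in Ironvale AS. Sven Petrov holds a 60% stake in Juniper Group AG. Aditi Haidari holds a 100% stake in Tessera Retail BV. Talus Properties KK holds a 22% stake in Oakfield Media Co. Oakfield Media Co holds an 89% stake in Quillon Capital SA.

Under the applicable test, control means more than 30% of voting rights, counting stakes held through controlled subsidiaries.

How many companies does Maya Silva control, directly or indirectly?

Maya holds 35% of Juniper, so Maya controls Juniper.
Juniper holds 100% of Meridian, so Maya controls Meridian.
Meridian and Maya together hold 85% + 15% = 100% of Corven, so Maya controls Corven.
No other company's threshold is met.
Maya controls 3 companies.

3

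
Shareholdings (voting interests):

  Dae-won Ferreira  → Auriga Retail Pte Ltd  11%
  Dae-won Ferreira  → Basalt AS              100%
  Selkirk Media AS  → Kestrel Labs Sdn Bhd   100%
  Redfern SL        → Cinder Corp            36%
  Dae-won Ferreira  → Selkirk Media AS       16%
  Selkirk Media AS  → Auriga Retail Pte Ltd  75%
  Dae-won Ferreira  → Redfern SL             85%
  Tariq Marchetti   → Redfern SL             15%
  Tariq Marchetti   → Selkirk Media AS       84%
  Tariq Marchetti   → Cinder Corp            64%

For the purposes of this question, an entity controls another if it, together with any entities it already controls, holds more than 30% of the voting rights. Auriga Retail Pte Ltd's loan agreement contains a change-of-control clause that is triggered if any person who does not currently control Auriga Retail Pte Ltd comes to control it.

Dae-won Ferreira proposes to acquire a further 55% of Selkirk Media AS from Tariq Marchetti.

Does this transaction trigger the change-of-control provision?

The purchase adds only to Dae-won's holdings (Tariq's stake shrinks), so Dae-won is the only person who could newly come to control Auriga.
Dae-won holds 85% of Redfern, so Dae-won controls Redfern.
Redfern holds 36% of Cinder, so Dae-won controls Cinder.
Dae-won holds 100% of Basalt, so Dae-won controls Basalt.
In Auriga, Dae-won's side holds only 11%, not > 30%.
So before the transaction, Dae-won does not control Auriga.
After the purchase, Dae-won's direct stake in Selkirk rises to 16% + 55% = 71%, and Tariq's stake falls to 29%.
Dae-won holds 71% of Selkirk, so Dae-won controls Selkirk.
Dae-won and Selkirk together hold 11% + 75% = 86% of Auriga, so Dae-won controls Auriga.
Dae-won did not control Auriga before and does after, so the clause is triggered.

Yes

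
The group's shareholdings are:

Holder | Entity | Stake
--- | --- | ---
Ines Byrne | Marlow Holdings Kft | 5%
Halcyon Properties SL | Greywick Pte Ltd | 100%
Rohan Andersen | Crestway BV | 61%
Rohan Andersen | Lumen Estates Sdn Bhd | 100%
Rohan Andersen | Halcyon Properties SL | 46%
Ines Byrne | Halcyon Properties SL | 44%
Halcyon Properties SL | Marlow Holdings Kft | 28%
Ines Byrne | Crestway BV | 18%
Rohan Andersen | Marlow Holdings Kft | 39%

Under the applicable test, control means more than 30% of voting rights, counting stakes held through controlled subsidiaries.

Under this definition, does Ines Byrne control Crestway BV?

No

Ines holds 44% of Halcyon, so Ines controls Halcyon.
Halcyon holds 100% of Greywick, so Ines controls Greywick.
Halcyon and Ines together hold 28% + 5% = 33% of Marlow, so Ines controls Marlow.
In Crestway, Ines's side holds only 18%, not > 30%.
So Ines does not control Crestway.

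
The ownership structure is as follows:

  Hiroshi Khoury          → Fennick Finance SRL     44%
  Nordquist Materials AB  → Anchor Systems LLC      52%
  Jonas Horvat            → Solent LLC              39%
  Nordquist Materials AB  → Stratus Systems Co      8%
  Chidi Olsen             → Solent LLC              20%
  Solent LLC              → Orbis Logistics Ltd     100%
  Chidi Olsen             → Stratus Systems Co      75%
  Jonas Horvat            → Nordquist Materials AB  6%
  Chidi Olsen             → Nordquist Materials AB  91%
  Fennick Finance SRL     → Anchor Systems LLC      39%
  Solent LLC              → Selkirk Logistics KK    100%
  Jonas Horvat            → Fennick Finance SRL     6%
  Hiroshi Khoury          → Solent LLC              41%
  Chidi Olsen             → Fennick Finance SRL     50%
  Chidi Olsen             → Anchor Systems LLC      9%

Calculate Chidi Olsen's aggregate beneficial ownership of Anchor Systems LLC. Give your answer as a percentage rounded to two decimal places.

Chidi reaches Anchor along 3 paths.
Via Fennick: 50% × 39% = 19.5%.
Via Nordquist: 91% × 52% = 47.32%.
Direct stake: 9% = 9%.
Total: 19.5% + 47.32% + 9% = 75.82%.

75.82%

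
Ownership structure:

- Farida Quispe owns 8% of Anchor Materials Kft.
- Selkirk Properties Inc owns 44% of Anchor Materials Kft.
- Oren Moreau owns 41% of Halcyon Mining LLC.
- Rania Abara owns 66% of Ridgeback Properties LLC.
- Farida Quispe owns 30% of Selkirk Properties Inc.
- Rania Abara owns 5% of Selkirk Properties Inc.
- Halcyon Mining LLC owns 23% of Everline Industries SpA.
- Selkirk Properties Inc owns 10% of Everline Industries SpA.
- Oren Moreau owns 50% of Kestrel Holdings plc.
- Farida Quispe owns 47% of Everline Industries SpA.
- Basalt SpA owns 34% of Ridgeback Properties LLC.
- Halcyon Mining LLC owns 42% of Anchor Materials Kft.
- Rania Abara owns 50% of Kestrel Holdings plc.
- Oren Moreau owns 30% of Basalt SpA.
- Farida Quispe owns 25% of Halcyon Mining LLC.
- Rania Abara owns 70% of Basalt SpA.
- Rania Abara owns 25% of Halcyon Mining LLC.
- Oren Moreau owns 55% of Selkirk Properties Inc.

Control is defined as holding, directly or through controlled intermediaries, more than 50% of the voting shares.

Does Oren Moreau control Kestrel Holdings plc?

No

Oren holds 55% of Selkirk, so Oren controls Selkirk.
In Kestrel, Oren's side holds only 50%, not > 50%.
So Oren does not control Kestrel.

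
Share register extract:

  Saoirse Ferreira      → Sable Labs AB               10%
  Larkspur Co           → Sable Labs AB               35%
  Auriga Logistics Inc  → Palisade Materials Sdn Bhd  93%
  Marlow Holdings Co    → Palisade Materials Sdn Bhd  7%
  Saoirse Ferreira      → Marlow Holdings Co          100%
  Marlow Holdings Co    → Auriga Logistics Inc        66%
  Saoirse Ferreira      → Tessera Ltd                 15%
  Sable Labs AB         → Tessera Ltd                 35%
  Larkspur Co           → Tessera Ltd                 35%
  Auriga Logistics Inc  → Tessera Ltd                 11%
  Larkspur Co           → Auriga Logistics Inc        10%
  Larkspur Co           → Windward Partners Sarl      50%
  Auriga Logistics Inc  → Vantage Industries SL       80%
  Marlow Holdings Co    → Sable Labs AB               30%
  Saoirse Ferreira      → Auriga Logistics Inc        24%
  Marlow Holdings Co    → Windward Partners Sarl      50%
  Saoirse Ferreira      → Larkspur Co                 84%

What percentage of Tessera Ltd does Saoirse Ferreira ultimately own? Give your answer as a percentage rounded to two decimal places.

Saoirse reaches Tessera along 8 paths.
Via Larkspur → Sable: 84% × 35% × 35% = 10.29%.
Via Sable: 10% × 35% = 3.5%.
Via Marlow → Sable: 100% × 30% × 35% = 10.5%.
Via Larkspur: 84% × 35% = 29.4%.
Direct stake: 15% = 15%.
Via Larkspur → Auriga: 84% × 10% × 11% = 0.924%.
Via Auriga: 24% × 11% = 2.64%.
Via Marlow → Auriga: 100% × 66% × 11% = 7.26%.
Total: 10.29% + 3.5% + 10.5% + 29.4% + 15% + 0.924% + 2.64% + 7.26% = 79.514%.
Rounded: 79.51%.

79.51%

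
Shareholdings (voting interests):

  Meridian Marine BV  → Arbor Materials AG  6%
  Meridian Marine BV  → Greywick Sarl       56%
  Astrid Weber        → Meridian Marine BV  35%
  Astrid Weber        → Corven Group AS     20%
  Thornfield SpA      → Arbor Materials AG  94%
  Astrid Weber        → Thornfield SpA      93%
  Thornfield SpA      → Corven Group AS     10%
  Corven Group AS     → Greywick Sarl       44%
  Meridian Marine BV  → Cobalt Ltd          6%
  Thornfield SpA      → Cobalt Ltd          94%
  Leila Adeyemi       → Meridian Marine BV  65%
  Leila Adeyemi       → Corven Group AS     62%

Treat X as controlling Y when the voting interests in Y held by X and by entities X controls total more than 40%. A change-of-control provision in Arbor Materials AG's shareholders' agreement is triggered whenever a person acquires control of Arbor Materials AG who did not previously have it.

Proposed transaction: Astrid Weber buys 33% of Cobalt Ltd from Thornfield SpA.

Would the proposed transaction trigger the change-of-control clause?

The purchase adds only to Astrid's holdings (Thornfield's stake shrinks), so Astrid is the only person who could newly come to control Arbor.
Astrid holds 93% of Thornfield, so Astrid controls Thornfield.
Thornfield holds 94% of Arbor, so Astrid controls Arbor.
So Astrid already controls Arbor before the transaction.
After the purchase, Astrid holds 33% of Cobalt directly, and Thornfield's stake falls to 61%.
Astrid controlled Arbor already, so this is not a new person acquiring control; every other person's position is unchanged or reduced.
No new person acquires control, so the clause is not triggered.

No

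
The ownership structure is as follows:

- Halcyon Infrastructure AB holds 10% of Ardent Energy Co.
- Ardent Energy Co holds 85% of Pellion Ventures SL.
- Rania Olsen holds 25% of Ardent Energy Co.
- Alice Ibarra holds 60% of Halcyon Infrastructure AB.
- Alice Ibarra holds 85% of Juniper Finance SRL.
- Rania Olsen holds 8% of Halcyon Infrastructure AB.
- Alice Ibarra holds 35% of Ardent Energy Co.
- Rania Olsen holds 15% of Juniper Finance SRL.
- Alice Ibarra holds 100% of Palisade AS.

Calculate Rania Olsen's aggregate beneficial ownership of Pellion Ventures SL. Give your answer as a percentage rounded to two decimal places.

Rania reaches Pellion along 2 paths.
Via Ardent: 25% × 85% = 21.25%.
Via Halcyon → Ardent: 8% × 10% × 85% = 0.68%.
Total: 21.25% + 0.68% = 21.93%.

21.93%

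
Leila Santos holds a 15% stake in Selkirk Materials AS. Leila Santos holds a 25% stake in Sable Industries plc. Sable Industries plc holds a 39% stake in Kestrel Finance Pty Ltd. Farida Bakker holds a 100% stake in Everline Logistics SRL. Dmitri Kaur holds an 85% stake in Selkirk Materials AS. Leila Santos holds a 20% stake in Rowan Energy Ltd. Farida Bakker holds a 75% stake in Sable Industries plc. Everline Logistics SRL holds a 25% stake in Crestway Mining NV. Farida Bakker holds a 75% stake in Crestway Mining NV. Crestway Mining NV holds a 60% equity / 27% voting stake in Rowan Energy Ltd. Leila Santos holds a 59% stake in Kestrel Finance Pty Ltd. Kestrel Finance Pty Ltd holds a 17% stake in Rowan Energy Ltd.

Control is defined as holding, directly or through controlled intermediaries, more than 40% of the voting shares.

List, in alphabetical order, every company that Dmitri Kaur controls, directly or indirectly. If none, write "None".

Dmitri holds 85% of Selkirk, so Dmitri controls Selkirk.
No other company's threshold is met.

Selkirk Materials AS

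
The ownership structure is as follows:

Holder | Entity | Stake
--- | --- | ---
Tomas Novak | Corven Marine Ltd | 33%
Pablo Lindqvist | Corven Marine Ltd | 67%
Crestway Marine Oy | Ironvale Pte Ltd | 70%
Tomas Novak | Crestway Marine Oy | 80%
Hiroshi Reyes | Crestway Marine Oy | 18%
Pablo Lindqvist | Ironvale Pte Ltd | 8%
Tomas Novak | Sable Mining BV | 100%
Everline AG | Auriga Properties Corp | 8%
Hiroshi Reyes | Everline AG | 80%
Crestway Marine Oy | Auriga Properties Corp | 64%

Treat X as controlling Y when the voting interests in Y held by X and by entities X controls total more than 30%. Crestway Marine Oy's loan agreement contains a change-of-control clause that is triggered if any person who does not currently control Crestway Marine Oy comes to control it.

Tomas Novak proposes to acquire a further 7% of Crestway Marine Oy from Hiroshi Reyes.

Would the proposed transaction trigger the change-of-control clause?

No

The purchase adds only to Tomas's holdings (Hiroshi's stake shrinks), so Tomas is the only person who could newly come to control Crestway.
Tomas holds 80% of Crestway, so Tomas controls Crestway.
So Tomas already controls Crestway before the transaction.
After the purchase, Tomas's direct stake in Crestway rises to 80% + 7% = 87%, and Hiroshi's stake falls to 11%.
Tomas controlled Crestway already, so this is not a new person acquiring control; every other person's position is unchanged or reduced.
No new person acquires control, so the clause is not triggered.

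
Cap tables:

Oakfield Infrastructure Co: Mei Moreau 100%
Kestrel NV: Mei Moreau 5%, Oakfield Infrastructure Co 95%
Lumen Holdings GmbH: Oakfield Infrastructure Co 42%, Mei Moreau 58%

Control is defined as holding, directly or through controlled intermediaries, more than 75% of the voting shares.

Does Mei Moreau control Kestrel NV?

Yes

Mei holds 100% of Oakfield, so Mei controls Oakfield.
Mei and Oakfield together hold 5% + 95% = 100% of Kestrel, so Mei controls Kestrel.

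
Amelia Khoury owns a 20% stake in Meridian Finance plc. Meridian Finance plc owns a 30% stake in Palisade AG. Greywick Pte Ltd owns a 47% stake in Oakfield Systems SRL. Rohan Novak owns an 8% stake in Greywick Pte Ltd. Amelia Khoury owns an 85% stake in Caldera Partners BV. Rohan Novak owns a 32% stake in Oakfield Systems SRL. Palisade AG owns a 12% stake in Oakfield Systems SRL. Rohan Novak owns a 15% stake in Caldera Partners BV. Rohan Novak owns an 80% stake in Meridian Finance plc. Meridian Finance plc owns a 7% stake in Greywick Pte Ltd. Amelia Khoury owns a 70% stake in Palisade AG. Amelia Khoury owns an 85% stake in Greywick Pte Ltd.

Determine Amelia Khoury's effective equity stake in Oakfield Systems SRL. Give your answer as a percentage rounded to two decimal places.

Amelia reaches Oakfield along 4 paths.
Via Meridian → Greywick: 20% × 7% × 47% = 0.658%.
Via Greywick: 85% × 47% = 39.95%.
Via Meridian → Palisade: 20% × 30% × 12% = 0.72%.
Via Palisade: 70% × 12% = 8.4%.
Total: 0.658% + 39.95% + 0.72% + 8.4% = 49.728%.
Rounded: 49.73%.

49.73%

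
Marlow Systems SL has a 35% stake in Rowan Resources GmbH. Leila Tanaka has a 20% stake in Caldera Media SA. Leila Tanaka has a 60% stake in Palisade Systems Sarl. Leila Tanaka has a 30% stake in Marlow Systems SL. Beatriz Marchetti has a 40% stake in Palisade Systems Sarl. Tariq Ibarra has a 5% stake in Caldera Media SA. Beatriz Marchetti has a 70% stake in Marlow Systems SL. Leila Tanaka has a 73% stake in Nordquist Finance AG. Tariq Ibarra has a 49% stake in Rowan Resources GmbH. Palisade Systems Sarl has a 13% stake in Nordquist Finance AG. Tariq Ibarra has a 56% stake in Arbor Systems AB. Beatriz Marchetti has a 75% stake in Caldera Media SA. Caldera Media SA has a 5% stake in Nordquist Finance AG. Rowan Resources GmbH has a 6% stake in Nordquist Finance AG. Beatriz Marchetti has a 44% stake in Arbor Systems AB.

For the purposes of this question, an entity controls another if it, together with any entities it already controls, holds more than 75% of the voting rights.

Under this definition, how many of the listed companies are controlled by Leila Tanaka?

Leila's largest direct stake is 73% in Nordquist, which does not meet the threshold.
Leila controls 0 companies.

0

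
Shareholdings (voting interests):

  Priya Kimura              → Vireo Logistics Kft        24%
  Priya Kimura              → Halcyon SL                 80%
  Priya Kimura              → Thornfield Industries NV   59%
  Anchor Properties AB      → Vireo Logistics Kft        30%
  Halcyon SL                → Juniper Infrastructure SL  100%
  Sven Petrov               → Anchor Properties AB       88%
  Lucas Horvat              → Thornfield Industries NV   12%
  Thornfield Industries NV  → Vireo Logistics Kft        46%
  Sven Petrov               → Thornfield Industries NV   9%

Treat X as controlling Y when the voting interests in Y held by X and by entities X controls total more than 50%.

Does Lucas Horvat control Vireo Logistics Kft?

No

Lucas's largest direct stake is 12% in Thornfield, which does not meet the threshold, so Lucas controls no company.
Neither Lucas nor any entity Lucas controls holds any voting interest in Vireo.
So Lucas does not control Vireo.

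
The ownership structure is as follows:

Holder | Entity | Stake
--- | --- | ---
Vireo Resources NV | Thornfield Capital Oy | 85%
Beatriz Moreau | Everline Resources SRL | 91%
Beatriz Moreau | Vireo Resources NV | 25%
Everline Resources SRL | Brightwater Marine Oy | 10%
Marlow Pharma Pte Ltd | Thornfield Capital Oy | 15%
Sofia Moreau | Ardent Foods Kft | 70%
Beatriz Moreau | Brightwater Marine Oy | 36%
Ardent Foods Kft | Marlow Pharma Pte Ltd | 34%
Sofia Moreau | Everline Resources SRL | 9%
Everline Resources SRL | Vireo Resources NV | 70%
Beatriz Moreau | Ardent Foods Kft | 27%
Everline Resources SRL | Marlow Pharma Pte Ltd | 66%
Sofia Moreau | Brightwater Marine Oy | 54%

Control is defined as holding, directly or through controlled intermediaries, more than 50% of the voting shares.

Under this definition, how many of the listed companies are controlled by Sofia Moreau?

Sofia holds 70% of Ardent, so Sofia controls Ardent.
Sofia holds 54% of Brightwater, so Sofia controls Brightwater.
No other company's threshold is met.
Sofia controls 2 companies.

2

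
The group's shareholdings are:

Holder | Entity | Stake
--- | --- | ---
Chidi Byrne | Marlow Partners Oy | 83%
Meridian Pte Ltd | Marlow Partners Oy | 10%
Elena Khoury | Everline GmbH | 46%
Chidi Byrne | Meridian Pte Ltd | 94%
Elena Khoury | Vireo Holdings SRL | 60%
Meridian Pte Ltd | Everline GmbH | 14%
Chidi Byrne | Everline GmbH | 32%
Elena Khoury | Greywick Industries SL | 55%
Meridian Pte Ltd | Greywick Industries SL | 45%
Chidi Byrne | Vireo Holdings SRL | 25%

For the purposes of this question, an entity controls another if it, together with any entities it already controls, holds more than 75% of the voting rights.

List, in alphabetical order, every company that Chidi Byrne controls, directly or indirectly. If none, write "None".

Chidi holds 94% of Meridian, so Chidi controls Meridian.
Chidi and Meridian together hold 83% + 10% = 93% of Marlow, so Chidi controls Marlow.
No other company's threshold is met.

Marlow Partners Oy, Meridian Pte Ltd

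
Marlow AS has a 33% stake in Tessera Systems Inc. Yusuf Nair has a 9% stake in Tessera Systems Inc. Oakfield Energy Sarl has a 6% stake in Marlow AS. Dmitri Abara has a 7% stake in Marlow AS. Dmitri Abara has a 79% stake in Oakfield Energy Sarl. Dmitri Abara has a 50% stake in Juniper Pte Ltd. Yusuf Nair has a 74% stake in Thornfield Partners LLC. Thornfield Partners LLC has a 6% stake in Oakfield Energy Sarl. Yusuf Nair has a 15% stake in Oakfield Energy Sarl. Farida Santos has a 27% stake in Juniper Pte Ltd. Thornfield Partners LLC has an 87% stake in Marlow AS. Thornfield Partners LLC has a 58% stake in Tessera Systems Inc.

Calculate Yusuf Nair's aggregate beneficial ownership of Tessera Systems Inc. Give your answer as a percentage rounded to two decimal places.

73.55%

Yusuf reaches Tessera along 5 paths.
Direct stake: 9% = 9%.
Via Thornfield: 74% × 58% = 42.92%.
Via Thornfield → Oakfield → Marlow: 74% × 6% × 6% × 33% = 0.087912%.
Via Oakfield → Marlow: 15% × 6% × 33% = 0.297%.
Via Thornfield → Marlow: 74% × 87% × 33% = 21.2454%.
Total: 9% + 42.92% + 0.087912% + 0.297% + 21.2454% = 73.550312%.
Rounded: 73.55%.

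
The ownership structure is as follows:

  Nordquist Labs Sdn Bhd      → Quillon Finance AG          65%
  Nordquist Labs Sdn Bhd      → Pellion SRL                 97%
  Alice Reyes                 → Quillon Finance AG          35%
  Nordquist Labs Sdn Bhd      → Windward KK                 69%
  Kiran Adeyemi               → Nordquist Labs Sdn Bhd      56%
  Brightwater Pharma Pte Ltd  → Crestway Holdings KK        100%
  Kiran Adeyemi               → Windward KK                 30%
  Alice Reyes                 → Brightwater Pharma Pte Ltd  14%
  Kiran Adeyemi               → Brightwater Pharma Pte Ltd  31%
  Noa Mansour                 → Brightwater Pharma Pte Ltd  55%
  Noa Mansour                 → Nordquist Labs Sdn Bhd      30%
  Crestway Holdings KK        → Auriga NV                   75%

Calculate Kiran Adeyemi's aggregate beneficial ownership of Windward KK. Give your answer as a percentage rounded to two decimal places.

68.64%

Kiran reaches Windward along 2 paths.
Direct stake: 30% = 30%.
Via Nordquist: 56% × 69% = 38.64%.
Total: 30% + 38.64% = 68.64%.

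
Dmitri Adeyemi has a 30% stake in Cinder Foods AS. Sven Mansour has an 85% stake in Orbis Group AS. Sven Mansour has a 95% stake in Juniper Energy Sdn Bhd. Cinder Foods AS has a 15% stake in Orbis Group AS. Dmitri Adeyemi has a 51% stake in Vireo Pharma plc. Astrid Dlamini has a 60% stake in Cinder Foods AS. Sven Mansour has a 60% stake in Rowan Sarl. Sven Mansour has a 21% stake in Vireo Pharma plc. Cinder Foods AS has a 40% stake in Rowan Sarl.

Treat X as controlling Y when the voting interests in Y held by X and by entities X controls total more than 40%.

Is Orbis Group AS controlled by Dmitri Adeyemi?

No

Dmitri holds 51% of Vireo, so Dmitri controls Vireo.
Neither Dmitri nor any entity Dmitri controls holds any voting interest in Orbis.
So Dmitri does not control Orbis.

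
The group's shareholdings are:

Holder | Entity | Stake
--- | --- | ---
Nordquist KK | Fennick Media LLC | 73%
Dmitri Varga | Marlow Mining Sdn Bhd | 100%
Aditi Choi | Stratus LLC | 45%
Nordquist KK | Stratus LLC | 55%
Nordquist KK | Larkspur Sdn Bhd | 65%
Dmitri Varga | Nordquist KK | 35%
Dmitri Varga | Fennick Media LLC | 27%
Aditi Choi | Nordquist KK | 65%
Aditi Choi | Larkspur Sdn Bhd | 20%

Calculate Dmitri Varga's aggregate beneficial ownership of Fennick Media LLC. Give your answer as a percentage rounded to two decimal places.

52.55%

Dmitri reaches Fennick along 2 paths.
Direct stake: 27% = 27%.
Via Nordquist: 35% × 73% = 25.55%.
Total: 27% + 25.55% = 52.55%.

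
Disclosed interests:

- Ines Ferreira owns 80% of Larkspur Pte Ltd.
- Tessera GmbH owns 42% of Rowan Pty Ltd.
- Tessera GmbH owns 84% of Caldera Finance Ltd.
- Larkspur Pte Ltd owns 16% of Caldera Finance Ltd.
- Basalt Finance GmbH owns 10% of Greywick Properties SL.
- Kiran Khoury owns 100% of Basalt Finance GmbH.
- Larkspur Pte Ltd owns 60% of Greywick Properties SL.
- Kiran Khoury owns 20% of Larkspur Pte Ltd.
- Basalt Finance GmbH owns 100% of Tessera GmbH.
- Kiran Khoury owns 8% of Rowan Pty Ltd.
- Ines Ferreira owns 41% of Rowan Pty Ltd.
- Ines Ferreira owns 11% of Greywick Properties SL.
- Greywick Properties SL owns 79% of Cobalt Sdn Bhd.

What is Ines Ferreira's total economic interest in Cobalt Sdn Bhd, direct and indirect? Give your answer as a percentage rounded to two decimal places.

Ines reaches Cobalt along 2 paths.
Via Larkspur → Greywick: 80% × 60% × 79% = 37.92%.
Via Greywick: 11% × 79% = 8.69%.
Total: 37.92% + 8.69% = 46.61%.

46.61%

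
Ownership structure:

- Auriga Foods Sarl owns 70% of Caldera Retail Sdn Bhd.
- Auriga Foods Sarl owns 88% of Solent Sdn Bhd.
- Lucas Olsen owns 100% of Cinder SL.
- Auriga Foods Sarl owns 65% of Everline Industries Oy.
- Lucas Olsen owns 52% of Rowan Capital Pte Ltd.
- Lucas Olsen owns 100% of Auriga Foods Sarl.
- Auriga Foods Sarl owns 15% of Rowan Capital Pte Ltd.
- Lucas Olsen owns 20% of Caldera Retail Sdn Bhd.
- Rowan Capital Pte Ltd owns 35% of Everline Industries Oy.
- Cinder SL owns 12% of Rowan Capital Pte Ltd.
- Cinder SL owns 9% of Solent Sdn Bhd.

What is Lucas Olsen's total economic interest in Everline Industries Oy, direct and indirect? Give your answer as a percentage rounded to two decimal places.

92.65%

Lucas reaches Everline along 4 paths.
Via Auriga: 100% × 65% = 65%.
Via Cinder → Rowan: 100% × 12% × 35% = 4.2%.
Via Auriga → Rowan: 100% × 15% × 35% = 5.25%.
Via Rowan: 52% × 35% = 18.2%.
Total: 65% + 4.2% + 5.25% + 18.2% = 92.65%.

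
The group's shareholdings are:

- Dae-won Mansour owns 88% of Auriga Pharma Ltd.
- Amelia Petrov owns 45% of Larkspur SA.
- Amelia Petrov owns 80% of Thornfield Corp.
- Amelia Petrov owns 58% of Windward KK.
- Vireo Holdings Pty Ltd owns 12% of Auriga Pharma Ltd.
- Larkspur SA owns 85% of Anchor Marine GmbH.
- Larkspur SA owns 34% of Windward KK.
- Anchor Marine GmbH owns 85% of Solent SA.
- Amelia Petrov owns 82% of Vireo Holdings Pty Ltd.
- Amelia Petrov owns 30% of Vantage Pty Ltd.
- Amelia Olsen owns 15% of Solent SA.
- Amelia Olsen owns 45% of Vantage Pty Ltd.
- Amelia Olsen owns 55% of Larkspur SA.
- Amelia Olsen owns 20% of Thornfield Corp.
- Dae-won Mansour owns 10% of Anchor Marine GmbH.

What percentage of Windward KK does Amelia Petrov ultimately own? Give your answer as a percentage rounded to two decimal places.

Amelia Petrov reaches Windward along 2 paths.
Via Larkspur: 45% × 34% = 15.3%.
Direct stake: 58% = 58%.
Total: 15.3% + 58% = 73.3%.
Rounded: 73.30%.

73.30%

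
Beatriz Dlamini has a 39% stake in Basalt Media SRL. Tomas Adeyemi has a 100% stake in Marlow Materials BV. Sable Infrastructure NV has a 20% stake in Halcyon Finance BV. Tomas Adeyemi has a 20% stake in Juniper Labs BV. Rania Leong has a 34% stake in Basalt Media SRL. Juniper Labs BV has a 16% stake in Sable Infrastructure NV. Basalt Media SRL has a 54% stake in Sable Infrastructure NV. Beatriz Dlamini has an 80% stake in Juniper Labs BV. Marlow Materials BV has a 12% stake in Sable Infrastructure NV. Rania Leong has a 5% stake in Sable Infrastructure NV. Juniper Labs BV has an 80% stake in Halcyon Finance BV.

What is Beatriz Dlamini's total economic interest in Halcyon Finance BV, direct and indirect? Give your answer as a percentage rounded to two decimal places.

Beatriz reaches Halcyon along 3 paths.
Via Basalt → Sable: 39% × 54% × 20% = 4.212%.
Via Juniper → Sable: 80% × 16% × 20% = 2.56%.
Via Juniper: 80% × 80% = 64%.
Total: 4.212% + 2.56% + 64% = 70.772%.
Rounded: 70.77%.

70.77%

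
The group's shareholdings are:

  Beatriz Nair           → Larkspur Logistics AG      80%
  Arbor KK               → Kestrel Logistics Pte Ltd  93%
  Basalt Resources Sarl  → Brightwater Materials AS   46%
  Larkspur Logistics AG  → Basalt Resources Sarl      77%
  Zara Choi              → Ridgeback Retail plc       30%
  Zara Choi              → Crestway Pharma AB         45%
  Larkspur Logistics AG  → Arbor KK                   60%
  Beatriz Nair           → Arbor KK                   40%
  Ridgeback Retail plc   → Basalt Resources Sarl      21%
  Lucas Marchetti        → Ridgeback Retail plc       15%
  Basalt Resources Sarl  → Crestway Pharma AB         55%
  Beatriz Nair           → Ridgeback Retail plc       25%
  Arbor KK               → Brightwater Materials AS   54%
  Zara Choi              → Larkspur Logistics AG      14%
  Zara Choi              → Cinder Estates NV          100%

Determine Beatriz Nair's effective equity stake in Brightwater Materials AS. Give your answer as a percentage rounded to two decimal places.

78.27%

Beatriz reaches Brightwater along 4 paths.
Via Larkspur → Basalt: 80% × 77% × 46% = 28.336%.
Via Ridgeback → Basalt: 25% × 21% × 46% = 2.415%.
Via Arbor: 40% × 54% = 21.6%.
Via Larkspur → Arbor: 80% × 60% × 54% = 25.92%.
Total: 28.336% + 2.415% + 21.6% + 25.92% = 78.271%.
Rounded: 78.27%.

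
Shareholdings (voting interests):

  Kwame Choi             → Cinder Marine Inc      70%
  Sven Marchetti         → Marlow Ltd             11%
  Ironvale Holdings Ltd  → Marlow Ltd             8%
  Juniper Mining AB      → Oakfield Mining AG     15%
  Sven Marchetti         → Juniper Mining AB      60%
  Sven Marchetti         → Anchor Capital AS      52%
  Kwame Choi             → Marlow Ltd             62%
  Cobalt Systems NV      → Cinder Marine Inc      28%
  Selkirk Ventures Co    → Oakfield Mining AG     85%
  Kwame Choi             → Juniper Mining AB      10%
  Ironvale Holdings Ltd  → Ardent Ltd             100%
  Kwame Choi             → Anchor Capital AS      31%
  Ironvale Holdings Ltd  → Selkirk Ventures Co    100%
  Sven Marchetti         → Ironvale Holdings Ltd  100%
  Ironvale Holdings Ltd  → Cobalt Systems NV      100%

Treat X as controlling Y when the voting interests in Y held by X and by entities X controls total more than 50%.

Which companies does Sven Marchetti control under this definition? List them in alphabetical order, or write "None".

Sven holds 60% of Juniper, so Sven controls Juniper.
Sven holds 52% of Anchor, so Sven controls Anchor.
Sven holds 100% of Ironvale, so Sven controls Ironvale.
Ironvale holds 100% of Ardent, so Sven controls Ardent.
Ironvale holds 100% of Selkirk, so Sven controls Selkirk.
Ironvale holds 100% of Cobalt, so Sven controls Cobalt.
Juniper and Selkirk together hold 15% + 85% = 100% of Oakfield, so Sven controls Oakfield.
No other company's threshold is met.

Anchor Capital AS, Ardent Ltd, Cobalt Systems NV, Ironvale Holdings Ltd, Juniper Mining AB, Oakfield Mining AG, Selkirk Ventures Co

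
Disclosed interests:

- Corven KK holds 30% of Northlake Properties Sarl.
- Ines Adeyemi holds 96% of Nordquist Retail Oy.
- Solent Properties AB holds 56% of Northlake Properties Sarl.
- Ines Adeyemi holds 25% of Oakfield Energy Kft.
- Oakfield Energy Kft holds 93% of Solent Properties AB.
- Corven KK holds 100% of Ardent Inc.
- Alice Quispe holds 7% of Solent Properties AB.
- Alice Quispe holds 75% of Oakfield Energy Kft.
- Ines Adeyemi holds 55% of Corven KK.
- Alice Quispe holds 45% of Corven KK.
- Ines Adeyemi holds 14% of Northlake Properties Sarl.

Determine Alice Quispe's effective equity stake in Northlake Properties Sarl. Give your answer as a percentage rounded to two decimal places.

56.48%

Alice reaches Northlake along 3 paths.
Via Oakfield → Solent: 75% × 93% × 56% = 39.06%.
Via Solent: 7% × 56% = 3.92%.
Via Corven: 45% × 30% = 13.5%.
Total: 39.06% + 3.92% + 13.5% = 56.48%.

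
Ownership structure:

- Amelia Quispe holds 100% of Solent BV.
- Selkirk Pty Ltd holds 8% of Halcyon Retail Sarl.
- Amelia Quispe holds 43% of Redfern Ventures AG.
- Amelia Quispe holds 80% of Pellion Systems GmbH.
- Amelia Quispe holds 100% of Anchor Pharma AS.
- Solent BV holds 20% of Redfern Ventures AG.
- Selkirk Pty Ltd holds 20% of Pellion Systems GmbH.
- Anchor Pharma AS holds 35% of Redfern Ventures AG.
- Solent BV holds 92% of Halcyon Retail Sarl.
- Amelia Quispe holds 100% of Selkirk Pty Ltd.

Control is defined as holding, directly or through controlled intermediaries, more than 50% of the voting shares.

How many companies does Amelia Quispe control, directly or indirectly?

6

Amelia holds 100% of Solent, so Amelia controls Solent.
Amelia holds 100% of Anchor, so Amelia controls Anchor.
Amelia holds 100% of Selkirk, so Amelia controls Selkirk.
Selkirk and Solent together hold 8% + 92% = 100% of Halcyon, so Amelia controls Halcyon.
Solent and Anchor and Amelia together hold 20% + 35% + 43% = 98% of Redfern, so Amelia controls Redfern.
Selkirk and Amelia together hold 20% + 80% = 100% of Pellion, so Amelia controls Pellion.
Amelia controls 6 companies.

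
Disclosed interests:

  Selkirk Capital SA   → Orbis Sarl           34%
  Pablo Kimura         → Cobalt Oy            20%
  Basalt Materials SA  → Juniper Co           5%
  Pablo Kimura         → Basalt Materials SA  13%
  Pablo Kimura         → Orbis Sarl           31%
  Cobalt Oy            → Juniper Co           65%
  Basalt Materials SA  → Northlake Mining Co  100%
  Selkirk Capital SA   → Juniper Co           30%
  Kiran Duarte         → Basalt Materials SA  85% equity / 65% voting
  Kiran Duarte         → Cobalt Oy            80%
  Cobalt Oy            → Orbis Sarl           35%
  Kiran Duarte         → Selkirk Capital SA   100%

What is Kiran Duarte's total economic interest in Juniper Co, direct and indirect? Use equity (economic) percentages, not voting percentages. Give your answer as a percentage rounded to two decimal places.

86.25%

Kiran reaches Juniper along 3 paths.
Via Selkirk: 100% × 30% = 30%.
Via Basalt: 85% × 5% = 4.25%.
Via Cobalt: 80% × 65% = 52%.
Total: 30% + 4.25% + 52% = 86.25%.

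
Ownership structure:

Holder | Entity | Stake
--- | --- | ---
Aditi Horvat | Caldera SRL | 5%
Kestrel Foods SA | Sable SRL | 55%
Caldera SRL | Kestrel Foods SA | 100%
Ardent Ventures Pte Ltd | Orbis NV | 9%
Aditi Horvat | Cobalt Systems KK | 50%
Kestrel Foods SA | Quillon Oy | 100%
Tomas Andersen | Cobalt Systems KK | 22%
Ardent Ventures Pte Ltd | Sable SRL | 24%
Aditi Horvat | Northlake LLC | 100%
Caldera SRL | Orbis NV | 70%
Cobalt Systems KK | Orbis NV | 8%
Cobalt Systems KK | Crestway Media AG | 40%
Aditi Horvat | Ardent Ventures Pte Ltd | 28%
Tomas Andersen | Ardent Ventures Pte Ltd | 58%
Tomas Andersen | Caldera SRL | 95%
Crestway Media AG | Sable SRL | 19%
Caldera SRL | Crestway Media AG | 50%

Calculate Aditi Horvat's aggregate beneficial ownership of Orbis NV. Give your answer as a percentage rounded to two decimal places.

10.02%

Aditi reaches Orbis along 3 paths.
Via Caldera: 5% × 70% = 3.5%.
Via Cobalt: 50% × 8% = 4%.
Via Ardent: 28% × 9% = 2.52%.
Total: 3.5% + 4% + 2.52% = 10.02%.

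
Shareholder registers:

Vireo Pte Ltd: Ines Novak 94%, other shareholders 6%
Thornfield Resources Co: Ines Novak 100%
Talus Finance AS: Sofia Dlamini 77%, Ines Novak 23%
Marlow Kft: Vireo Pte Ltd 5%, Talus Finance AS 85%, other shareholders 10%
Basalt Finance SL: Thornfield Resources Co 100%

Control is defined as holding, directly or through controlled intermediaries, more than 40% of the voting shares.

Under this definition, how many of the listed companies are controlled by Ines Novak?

Ines holds 94% of Vireo, so Ines controls Vireo.
Ines holds 100% of Thornfield, so Ines controls Thornfield.
Thornfield holds 100% of Basalt, so Ines controls Basalt.
No other company's threshold is met.
Ines controls 3 companies.

3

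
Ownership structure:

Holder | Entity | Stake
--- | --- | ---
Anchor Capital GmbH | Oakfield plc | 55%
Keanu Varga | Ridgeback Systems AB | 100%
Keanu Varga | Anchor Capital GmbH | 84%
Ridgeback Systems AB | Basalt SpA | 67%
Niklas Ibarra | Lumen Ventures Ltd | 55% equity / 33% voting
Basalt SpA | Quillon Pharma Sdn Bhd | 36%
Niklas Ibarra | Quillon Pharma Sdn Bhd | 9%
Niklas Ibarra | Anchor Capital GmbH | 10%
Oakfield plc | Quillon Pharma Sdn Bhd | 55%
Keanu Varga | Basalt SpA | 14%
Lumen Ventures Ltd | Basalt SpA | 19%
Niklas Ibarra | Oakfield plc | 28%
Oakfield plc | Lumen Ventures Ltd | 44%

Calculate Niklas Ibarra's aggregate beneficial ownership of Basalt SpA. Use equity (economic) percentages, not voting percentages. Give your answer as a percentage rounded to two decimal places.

Niklas reaches Basalt along 3 paths.
Via Oakfield → Lumen: 28% × 44% × 19% = 2.3408%.
Via Anchor → Oakfield → Lumen: 10% × 55% × 44% × 19% = 0.4598%.
Via Lumen: 55% × 19% = 10.45%.
Total: 2.3408% + 0.4598% + 10.45% = 13.2506%.
Rounded: 13.25%.

13.25%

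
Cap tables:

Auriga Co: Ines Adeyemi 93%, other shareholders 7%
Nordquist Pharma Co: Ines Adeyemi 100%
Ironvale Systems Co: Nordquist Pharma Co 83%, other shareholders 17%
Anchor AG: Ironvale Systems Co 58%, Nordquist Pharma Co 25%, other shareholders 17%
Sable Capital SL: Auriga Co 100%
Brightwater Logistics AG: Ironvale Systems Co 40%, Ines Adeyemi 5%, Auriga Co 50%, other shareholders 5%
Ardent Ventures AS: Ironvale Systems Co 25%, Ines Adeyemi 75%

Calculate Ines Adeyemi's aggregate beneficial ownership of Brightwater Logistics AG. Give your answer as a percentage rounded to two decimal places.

84.70%

Ines reaches Brightwater along 3 paths.
Via Nordquist → Ironvale: 100% × 83% × 40% = 33.2%.
Direct stake: 5% = 5%.
Via Auriga: 93% × 50% = 46.5%.
Total: 33.2% + 5% + 46.5% = 84.7%.
Rounded: 84.70%.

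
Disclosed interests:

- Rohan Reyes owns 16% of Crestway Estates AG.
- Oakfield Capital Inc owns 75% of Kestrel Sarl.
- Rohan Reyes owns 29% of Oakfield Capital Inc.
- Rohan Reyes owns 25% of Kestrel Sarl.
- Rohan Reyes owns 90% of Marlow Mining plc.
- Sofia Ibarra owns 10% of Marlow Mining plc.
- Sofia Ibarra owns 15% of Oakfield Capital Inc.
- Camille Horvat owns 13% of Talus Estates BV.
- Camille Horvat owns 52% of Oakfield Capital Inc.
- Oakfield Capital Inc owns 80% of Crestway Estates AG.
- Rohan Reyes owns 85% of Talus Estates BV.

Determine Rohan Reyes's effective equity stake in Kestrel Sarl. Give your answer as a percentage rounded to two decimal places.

46.75%

Rohan reaches Kestrel along 2 paths.
Direct stake: 25% = 25%.
Via Oakfield: 29% × 75% = 21.75%.
Total: 25% + 21.75% = 46.75%.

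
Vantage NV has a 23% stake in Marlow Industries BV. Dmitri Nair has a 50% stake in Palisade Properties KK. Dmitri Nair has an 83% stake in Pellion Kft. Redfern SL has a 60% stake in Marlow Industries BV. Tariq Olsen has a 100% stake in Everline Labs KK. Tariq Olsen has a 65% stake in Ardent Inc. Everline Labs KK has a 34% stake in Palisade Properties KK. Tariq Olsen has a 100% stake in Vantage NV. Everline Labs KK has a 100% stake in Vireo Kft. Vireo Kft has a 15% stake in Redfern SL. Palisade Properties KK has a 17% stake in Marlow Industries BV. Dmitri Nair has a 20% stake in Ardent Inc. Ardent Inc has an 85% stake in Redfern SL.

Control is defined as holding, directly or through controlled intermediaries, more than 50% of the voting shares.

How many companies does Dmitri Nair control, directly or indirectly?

Dmitri holds 83% of Pellion, so Dmitri controls Pellion.
No other company's threshold is met.
Dmitri controls 1 company.

1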